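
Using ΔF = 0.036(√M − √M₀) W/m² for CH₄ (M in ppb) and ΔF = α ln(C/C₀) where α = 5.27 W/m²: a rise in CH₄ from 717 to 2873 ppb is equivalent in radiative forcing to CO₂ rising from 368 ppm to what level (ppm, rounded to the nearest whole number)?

C ≈ 442 ppm

CH₄ forcing: 0.036 × (√2873 − √717) = 0.036 × (53.6004 − 26.7769) = 0.036 × 26.8235 = 0.96565 W/m².
Set 5.27 ln(C/368) = 0.96565: ln(C/368) = 0.96565/5.27 = 0.18324, so C = 368 × e^0.18324 = 368 × 1.20110 = 442.00 ppm.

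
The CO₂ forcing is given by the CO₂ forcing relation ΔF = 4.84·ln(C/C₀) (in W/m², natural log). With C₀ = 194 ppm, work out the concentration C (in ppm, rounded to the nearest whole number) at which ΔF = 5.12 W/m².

Set 4.84 ln(C/194) = 5.12, so ln(C/194) = 5.12/4.84 = 1.05785.
Then C/194 = e^1.05785 = 2.88017, giving C = 194 × 2.88017 = 558.75 ppm.

C ≈ 559 ppm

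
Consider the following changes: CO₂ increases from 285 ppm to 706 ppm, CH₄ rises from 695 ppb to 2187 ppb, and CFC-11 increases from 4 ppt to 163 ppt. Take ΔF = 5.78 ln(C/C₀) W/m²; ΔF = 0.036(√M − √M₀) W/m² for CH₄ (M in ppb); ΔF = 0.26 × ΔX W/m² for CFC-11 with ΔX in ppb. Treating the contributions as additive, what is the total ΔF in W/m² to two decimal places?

CO₂: 5.78 × ln(706/285) = 5.78 × ln(2.47719) = 5.78 × 0.90712 = 5.2432 W/m².
CH₄: 0.036 × (√2187 − √695) = 0.036 × (46.7654 − 26.3629) = 0.036 × 20.4025 = 0.7345 W/m².
CFC-11: Δ = 163 − 4 = 159 ppt = 0.159 ppb; ΔF = 0.26 × 0.159 = 0.0413 W/m².
Total ΔF = 5.2432 + 0.7345 + 0.0413 = 6.0190 W/m².

ΔF = 6.02 W/m²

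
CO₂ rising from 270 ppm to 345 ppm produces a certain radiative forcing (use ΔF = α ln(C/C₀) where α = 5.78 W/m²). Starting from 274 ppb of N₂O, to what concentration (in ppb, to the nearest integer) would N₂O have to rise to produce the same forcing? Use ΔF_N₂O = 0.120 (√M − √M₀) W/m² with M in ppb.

M ≈ 804 ppb

CO₂ forcing: 5.78 × ln(345/270) = 5.78 × 0.245122 = 1.41681 W/m².
Set 0.120(√M − √274) = 1.41681: √M = 1.41681/0.120 + √274 = 11.8068 + 16.5529 = 28.3597.
M = (28.3597)² = 804.27 ppb.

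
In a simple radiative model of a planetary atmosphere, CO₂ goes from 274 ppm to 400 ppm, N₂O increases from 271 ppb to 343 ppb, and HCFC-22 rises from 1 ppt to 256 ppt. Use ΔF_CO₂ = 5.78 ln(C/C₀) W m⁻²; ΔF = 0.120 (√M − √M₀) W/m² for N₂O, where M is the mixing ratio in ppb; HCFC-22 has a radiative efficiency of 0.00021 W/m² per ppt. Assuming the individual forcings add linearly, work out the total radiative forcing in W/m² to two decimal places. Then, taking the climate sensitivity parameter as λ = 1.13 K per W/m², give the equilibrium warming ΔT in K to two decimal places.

ΔF = 2.49 W/m²; ΔT = 2.81 K

CO₂: 5.78 × ln(400/274) = 5.78 × ln(1.45985) = 5.78 × 0.37833 = 2.1867 W/m².
N₂O: 0.120 × (√343 − √271) = 0.120 × (18.5203 − 16.4621) = 0.120 × 2.0582 = 0.2470 W/m².
HCFC-22: ΔF = 0.00021 × (256 − 1) = 0.00021 × 255 = 0.0536 W/m².
Total ΔF = 2.1867 + 0.2470 + 0.0536 = 2.4873 W/m².
ΔT = λ ΔF = 1.13 × 2.49 = 2.8137 K.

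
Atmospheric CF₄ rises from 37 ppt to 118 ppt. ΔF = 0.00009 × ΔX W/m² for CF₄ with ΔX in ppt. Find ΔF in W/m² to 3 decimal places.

CF₄: ΔF = 0.00009 × (118 − 37) = 0.00009 × 81 = 0.0073 W/m².

ΔF = 0.007 W/m²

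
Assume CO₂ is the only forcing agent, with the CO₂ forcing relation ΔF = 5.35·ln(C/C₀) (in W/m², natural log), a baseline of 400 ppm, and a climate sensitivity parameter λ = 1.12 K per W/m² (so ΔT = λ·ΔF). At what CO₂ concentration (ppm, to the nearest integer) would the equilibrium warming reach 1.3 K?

Required forcing: ΔF = ΔT/λ = 1.3/1.12 = 1.1607 W/m².
Then ln(C/400) = ΔF/5.35 = 1.1607/5.35 = 0.21695.
So C = 400 × e^0.21695 = 400 × 1.24228 = 496.91 ppm.

C ≈ 497 ppm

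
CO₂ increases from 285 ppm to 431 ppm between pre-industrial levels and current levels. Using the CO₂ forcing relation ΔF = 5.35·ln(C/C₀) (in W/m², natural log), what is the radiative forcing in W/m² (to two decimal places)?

CO₂ absorption bands are partially saturated, so forcing scales with the logarithm of the concentration ratio.
CO₂: 5.35 × ln(431/285) = 5.35 × ln(1.51228) = 5.35 × 0.41362 = 2.2129 W/m².

ΔF = 2.21 W/m²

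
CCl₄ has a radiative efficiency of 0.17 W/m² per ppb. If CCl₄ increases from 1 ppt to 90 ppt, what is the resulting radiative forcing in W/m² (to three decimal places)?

CCl₄: Δ = 90 − 1 = 89 ppt = 0.089 ppb; ΔF = 0.17 × 0.089 = 0.0151 W/m².

ΔF = 0.015 W/m²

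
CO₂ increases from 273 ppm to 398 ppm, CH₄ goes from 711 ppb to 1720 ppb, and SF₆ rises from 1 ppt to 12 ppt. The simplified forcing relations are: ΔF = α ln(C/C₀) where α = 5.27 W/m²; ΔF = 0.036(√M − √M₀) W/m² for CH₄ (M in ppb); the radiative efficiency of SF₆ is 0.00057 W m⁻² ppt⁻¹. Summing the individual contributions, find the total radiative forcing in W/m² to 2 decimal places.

ΔF = 2.53 W/m²

CO₂: 5.27 × ln(398/273) = 5.27 × ln(1.45788) = 5.27 × 0.37698 = 1.9867 W/m².
CH₄: 0.036 × (√1720 − √711) = 0.036 × (41.4729 − 26.6646) = 0.036 × 14.8083 = 0.5331 W/m².
SF₆: ΔF = 0.00057 × (12 − 1) = 0.00057 × 11 = 0.0063 W/m².
Total ΔF = 1.9867 + 0.5331 + 0.0063 = 2.5261 W/m².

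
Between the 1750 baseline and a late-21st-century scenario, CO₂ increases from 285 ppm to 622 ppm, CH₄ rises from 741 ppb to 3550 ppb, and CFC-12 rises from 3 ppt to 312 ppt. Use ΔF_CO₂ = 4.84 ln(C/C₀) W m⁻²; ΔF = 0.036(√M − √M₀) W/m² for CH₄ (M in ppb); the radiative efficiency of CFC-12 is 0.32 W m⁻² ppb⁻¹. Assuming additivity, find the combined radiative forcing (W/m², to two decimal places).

CO₂: 4.84 × ln(622/285) = 4.84 × ln(2.18246) = 4.84 × 0.78045 = 3.7774 W/m².
CH₄: 0.036 × (√3550 − √741) = 0.036 × (59.5819 − 27.2213) = 0.036 × 32.3606 = 1.1650 W/m².
CFC-12: Δ = 312 − 3 = 309 ppt = 0.309 ppb; ΔF = 0.32 × 0.309 = 0.0989 W/m².
Total ΔF = 3.7774 + 1.1650 + 0.0989 = 5.0413 W/m².

ΔF = 5.04 W/m²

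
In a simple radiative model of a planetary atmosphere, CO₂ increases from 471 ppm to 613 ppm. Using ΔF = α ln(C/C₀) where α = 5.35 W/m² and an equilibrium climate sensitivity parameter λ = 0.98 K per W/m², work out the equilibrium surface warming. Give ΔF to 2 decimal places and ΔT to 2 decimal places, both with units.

CO₂: 5.35 × ln(613/471) = 5.35 × ln(1.30149) = 5.35 × 0.26351 = 1.4098 W/m².
ΔT = λ ΔF = 0.98 × 1.41 = 1.3818 K.

ΔF = 1.41 W/m²; ΔT = 1.38 K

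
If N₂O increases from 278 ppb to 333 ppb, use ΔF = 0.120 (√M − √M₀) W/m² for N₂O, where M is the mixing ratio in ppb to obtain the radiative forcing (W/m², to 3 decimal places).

ΔF = 0.189 W/m²

N₂O: 0.120 × (√333 − √278) = 0.120 × (18.2483 − 16.6733) = 0.120 × 1.5750 = 0.1890 W/m².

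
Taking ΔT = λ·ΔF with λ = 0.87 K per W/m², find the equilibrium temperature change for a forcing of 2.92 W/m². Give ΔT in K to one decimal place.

ΔT = λ ΔF = 0.87 × 2.92 = 2.5404 K.

ΔT = 2.5 K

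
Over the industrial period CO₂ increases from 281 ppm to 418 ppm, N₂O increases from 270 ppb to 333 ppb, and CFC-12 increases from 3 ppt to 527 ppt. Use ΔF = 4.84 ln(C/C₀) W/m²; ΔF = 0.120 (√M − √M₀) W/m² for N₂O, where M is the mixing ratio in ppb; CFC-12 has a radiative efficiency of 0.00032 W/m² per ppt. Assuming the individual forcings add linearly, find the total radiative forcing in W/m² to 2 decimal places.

CO₂: 4.84 × ln(418/281) = 4.84 × ln(1.48754) = 4.84 × 0.39712 = 1.9221 W/m².
N₂O: 0.120 × (√333 − √270) = 0.120 × (18.2483 − 16.4317) = 0.120 × 1.8166 = 0.2180 W/m².
CFC-12: ΔF = 0.00032 × (527 − 3) = 0.00032 × 524 = 0.1677 W/m².
Total ΔF = 1.9221 + 0.2180 + 0.1677 = 2.3078 W/m².

ΔF = 2.31 W/m²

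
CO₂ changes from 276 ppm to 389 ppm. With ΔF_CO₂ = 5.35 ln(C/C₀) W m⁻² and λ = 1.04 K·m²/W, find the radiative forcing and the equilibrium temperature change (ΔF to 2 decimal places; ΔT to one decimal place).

ΔF = 1.84 W/m²; ΔT = 1.9 K

CO₂: 5.35 × ln(389/276) = 5.35 × ln(1.40942) = 5.35 × 0.34318 = 1.8360 W/m².
ΔT = λ ΔF = 1.04 × 1.84 = 1.9136 K.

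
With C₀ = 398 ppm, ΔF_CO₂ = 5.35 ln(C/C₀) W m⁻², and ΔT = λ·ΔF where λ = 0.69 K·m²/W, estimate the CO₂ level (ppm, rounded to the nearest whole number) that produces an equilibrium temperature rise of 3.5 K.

Required forcing: ΔF = ΔT/λ = 3.5/0.69 = 5.0725 W/m².
Then ln(C/398) = ΔF/5.35 = 5.0725/5.35 = 0.94813.
So C = 398 × e^0.94813 = 398 × 2.58088 = 1027.19 ppm.

C ≈ 1027 ppm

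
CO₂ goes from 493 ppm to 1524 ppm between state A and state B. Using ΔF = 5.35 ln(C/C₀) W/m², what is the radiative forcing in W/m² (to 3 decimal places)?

ΔF = 6.038 W/m²

CO₂: 5.35 × ln(1524/493) = 5.35 × ln(3.09128) = 5.35 × 1.12859 = 6.0380 W/m².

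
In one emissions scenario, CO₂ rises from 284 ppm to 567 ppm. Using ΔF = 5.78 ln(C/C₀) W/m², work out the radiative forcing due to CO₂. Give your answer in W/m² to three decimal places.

ΔF = 3.996 W/m²

CO₂ absorption bands are partially saturated, so forcing scales with the logarithm of the concentration ratio.
CO₂: 5.78 × ln(567/284) = 5.78 × ln(1.99648) = 5.78 × 0.69139 = 3.9962 W/m².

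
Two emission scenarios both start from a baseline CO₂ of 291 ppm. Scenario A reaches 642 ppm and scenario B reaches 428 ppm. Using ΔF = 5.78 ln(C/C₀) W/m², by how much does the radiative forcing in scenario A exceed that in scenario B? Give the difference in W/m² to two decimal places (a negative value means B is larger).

ΔF_A = 5.78 ln(642/291) = 5.78 × 0.79127 = 4.5735 W/m².
ΔF_B = 5.78 ln(428/291) = 5.78 × 0.38580 = 2.2299 W/m².
Difference: 4.5735 − 2.2299 = 2.3436 W/m².
(Equivalently, ΔF_A − ΔF_B = 5.78 ln(642/428) = 5.78 × 0.40547 = 2.3436 W/m².)

ΔF_A − ΔF_B = 2.34 W/m²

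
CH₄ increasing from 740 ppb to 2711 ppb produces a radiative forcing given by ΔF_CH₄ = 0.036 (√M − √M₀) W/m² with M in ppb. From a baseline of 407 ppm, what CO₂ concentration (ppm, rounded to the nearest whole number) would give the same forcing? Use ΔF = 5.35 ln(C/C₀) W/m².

C ≈ 481 ppm

CH₄ forcing: 0.036 × (√2711 − √740) = 0.036 × (52.0673 − 27.2029) = 0.036 × 24.8644 = 0.89512 W/m².
Set 5.35 ln(C/407) = 0.89512: ln(C/407) = 0.89512/5.35 = 0.16731, so C = 407 × e^0.16731 = 407 × 1.18212 = 481.12 ppm.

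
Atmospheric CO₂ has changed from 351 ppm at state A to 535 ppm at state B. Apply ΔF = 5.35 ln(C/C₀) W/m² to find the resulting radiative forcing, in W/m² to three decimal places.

ΔF = 2.255 W/m²

CO₂: 5.35 × ln(535/351) = 5.35 × ln(1.52422) = 5.35 × 0.42148 = 2.2549 W/m².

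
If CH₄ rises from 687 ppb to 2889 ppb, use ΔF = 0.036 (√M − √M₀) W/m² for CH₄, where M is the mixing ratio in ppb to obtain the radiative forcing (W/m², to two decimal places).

ΔF = 0.99 W/m²

CH₄: 0.036 × (√2889 − √687) = 0.036 × (53.7494 − 26.2107) = 0.036 × 27.5387 = 0.9914 W/m².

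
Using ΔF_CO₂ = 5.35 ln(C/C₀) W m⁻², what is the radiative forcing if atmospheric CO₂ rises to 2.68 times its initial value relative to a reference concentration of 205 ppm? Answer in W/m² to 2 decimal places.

ΔF = 5.27 W/m²

ΔF = 5.35 × ln(2.68) = 5.35 × 0.98582 = 5.2741 W/m².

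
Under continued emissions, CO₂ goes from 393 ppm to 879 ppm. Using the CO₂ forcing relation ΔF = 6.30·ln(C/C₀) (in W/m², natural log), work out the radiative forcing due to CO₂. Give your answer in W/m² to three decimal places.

CO₂: 6.30 × ln(879/393) = 6.30 × ln(2.23664) = 6.30 × 0.80497 = 5.0713 W/m².

ΔF = 5.071 W/m²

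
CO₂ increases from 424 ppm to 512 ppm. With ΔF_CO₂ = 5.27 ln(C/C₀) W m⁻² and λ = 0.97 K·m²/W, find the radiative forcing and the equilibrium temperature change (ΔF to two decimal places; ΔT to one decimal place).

ΔF = 0.99 W/m²; ΔT = 1.0 K

CO₂: 5.27 × ln(512/424) = 5.27 × ln(1.20755) = 5.27 × 0.18859 = 0.9939 W/m².
ΔT = λ ΔF = 0.97 × 0.99 = 0.9603 K.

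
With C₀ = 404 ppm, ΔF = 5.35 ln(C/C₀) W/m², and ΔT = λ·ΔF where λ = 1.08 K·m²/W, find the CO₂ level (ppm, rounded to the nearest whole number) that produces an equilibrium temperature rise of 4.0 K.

C ≈ 807 ppm

Required forcing: ΔF = ΔT/λ = 4.0/1.08 = 3.7037 W/m².
Then ln(C/404) = ΔF/5.35 = 3.7037/5.35 = 0.69228.
So C = 404 × e^0.69228 = 404 × 1.99827 = 807.30 ppm.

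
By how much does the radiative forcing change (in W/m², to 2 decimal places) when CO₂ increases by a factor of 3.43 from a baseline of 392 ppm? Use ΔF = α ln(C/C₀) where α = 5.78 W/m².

ΔF = 7.12 W/m²

Because the forcing depends only on the ratio C/C₀, the initial concentration does not enter.
ΔF = 5.78 × ln(3.43) = 5.78 × 1.23256 = 7.1242 W/m².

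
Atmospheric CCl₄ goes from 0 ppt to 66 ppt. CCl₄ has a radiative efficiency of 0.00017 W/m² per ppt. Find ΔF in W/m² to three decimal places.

CCl₄: ΔF = 0.00017 × (66 − 0) = 0.00017 × 66 = 0.0112 W/m².

ΔF = 0.011 W/m²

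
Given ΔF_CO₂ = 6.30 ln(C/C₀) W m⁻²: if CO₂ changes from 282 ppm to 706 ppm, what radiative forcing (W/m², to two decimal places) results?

ΔF = 5.78 W/m²

CO₂ absorption bands are partially saturated, so forcing scales with the logarithm of the concentration ratio.
CO₂: 6.30 × ln(706/282) = 6.30 × ln(2.50355) = 6.30 × 0.91771 = 5.7816 W/m².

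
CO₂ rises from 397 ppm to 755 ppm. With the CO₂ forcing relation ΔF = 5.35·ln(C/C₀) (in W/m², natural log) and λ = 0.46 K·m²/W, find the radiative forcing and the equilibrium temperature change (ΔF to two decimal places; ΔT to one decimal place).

CO₂: 5.35 × ln(755/397) = 5.35 × ln(1.90176) = 5.35 × 0.64278 = 3.4389 W/m².
ΔT = λ ΔF = 0.46 × 3.44 = 1.5824 K.

ΔF = 3.44 W/m²; ΔT = 1.6 K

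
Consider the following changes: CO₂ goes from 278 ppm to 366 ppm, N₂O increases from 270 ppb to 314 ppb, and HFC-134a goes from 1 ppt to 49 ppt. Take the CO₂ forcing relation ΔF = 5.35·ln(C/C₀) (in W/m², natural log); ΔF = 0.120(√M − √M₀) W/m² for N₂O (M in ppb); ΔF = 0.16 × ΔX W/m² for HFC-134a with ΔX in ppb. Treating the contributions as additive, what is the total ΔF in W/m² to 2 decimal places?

CO₂: 5.35 × ln(366/278) = 5.35 × ln(1.31655) = 5.35 × 0.27501 = 1.4713 W/m².
N₂O: 0.120 × (√314 − √270) = 0.120 × (17.7200 − 16.4317) = 0.120 × 1.2883 = 0.1546 W/m².
HFC-134a: Δ = 49 − 1 = 48 ppt = 0.048 ppb; ΔF = 0.16 × 0.048 = 0.0077 W/m².
Total ΔF = 1.4713 + 0.1546 + 0.0077 = 1.6336 W/m².

ΔF = 1.63 W/m²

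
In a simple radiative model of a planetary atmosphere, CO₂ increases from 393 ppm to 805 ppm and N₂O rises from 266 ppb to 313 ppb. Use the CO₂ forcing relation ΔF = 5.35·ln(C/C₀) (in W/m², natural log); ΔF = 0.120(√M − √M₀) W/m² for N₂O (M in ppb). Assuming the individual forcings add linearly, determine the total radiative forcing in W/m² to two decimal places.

CO₂: 5.35 × ln(805/393) = 5.35 × ln(2.04835) = 5.35 × 0.71703 = 3.8361 W/m².
N₂O: 0.120 × (√313 − √266) = 0.120 × (17.6918 − 16.3095) = 0.120 × 1.3823 = 0.1659 W/m².
Total ΔF = 3.8361 + 0.1659 = 4.0020 W/m².

ΔF = 4.00 W/m²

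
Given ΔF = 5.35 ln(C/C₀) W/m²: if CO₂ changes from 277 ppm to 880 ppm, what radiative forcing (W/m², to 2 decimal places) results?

ΔF = 6.18 W/m²

CO₂: 5.35 × ln(880/277) = 5.35 × ln(3.17690) = 5.35 × 1.15591 = 6.1841 W/m².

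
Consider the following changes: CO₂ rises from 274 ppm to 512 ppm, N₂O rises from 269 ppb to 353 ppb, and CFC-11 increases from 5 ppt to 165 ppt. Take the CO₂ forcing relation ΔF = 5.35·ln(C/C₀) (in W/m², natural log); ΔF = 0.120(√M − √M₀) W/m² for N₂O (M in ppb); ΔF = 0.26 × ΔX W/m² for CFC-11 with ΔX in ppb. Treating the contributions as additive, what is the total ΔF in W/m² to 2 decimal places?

CO₂: 5.35 × ln(512/274) = 5.35 × ln(1.86861) = 5.35 × 0.62519 = 3.3448 W/m².
N₂O: 0.120 × (√353 − √269) = 0.120 × (18.7883 − 16.4012) = 0.120 × 2.3871 = 0.2865 W/m².
CFC-11: Δ = 165 − 5 = 160 ppt = 0.160 ppb; ΔF = 0.26 × 0.160 = 0.0416 W/m².
Total ΔF = 3.3448 + 0.2865 + 0.0416 = 3.6729 W/m².

ΔF = 3.67 W/m²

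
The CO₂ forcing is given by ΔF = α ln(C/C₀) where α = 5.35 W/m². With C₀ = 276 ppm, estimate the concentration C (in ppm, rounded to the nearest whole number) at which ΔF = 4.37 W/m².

C ≈ 625 ppm

Set 5.35 ln(C/276) = 4.37, so ln(C/276) = 4.37/5.35 = 0.81682.
Then C/276 = e^0.81682 = 2.26329, giving C = 276 × 2.26329 = 624.67 ppm.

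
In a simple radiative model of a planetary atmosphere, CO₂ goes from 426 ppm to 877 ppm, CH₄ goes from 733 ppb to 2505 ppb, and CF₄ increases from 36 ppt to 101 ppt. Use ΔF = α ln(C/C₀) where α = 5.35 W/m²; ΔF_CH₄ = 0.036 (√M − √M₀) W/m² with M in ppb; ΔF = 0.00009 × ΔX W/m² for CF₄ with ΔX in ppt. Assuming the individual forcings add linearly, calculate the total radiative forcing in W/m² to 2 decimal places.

ΔF = 4.70 W/m²

CO₂: 5.35 × ln(877/426) = 5.35 × ln(2.05869) = 5.35 × 0.72207 = 3.8631 W/m².
CH₄: 0.036 × (√2505 − √733) = 0.036 × (50.0500 − 27.0740) = 0.036 × 22.9760 = 0.8271 W/m².
CF₄: ΔF = 0.00009 × (101 − 36) = 0.00009 × 65 = 0.0059 W/m².
Total ΔF = 3.8631 + 0.8271 + 0.0059 = 4.6961 W/m².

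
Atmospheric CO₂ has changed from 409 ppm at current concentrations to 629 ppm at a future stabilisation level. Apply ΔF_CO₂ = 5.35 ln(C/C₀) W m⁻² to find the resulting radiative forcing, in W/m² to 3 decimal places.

ΔF = 2.303 W/m²

CO₂ absorption bands are partially saturated, so forcing scales with the logarithm of the concentration ratio.
CO₂: 5.35 × ln(629/409) = 5.35 × ln(1.53790) = 5.35 × 0.43042 = 2.3027 W/m².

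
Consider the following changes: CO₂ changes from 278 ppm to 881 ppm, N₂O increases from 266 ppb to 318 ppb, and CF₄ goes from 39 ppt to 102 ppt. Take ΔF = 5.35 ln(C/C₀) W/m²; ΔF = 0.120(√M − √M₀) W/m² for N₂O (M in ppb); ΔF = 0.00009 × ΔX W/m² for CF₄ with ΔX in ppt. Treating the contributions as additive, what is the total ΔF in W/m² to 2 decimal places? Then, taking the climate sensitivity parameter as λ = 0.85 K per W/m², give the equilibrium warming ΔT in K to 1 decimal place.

ΔF = 6.36 W/m²; ΔT = 5.4 K

CO₂: 5.35 × ln(881/278) = 5.35 × ln(3.16906) = 5.35 × 1.15344 = 6.1709 W/m².
N₂O: 0.120 × (√318 − √266) = 0.120 × (17.8326 − 16.3095) = 0.120 × 1.5231 = 0.1828 W/m².
CF₄: ΔF = 0.00009 × (102 − 39) = 0.00009 × 63 = 0.0057 W/m².
Total ΔF = 6.1709 + 0.1828 + 0.0057 = 6.3594 W/m².
ΔT = λ ΔF = 0.85 × 6.36 = 5.4060 K.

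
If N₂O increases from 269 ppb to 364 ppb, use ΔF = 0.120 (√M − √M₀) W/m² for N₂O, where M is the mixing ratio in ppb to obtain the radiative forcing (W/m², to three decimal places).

ΔF = 0.321 W/m²

N₂O: 0.120 × (√364 − √269) = 0.120 × (19.0788 − 16.4012) = 0.120 × 2.6776 = 0.3213 W/m².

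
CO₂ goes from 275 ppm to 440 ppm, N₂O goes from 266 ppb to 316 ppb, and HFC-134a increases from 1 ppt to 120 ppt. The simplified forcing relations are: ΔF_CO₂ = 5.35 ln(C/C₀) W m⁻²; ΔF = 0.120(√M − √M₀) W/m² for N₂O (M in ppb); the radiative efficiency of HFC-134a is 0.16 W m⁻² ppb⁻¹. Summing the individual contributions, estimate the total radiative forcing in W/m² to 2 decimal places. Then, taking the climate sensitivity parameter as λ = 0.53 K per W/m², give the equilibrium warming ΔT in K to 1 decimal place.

ΔF = 2.71 W/m²; ΔT = 1.4 K

CO₂: 5.35 × ln(440/275) = 5.35 × ln(1.60000) = 5.35 × 0.47000 = 2.5145 W/m².
N₂O: 0.120 × (√316 − √266) = 0.120 × (17.7764 − 16.3095) = 0.120 × 1.4669 = 0.1760 W/m².
HFC-134a: Δ = 120 − 1 = 119 ppt = 0.119 ppb; ΔF = 0.16 × 0.119 = 0.0190 W/m².
Total ΔF = 2.5145 + 0.1760 + 0.0190 = 2.7095 W/m².
ΔT = λ ΔF = 0.53 × 2.71 = 1.4363 K.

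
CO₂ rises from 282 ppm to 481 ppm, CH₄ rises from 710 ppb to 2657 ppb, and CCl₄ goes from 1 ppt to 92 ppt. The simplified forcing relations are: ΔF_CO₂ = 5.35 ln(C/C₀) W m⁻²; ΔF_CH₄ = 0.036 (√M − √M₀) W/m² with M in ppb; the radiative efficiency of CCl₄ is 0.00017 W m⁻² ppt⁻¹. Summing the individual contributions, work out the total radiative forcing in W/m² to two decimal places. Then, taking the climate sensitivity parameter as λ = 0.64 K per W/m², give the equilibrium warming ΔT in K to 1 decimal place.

ΔF = 3.77 W/m²; ΔT = 2.4 K

CO₂: 5.35 × ln(481/282) = 5.35 × ln(1.70567) = 5.35 × 0.53396 = 2.8567 W/m².
CH₄: 0.036 × (√2657 − √710) = 0.036 × (51.5461 − 26.6458) = 0.036 × 24.9003 = 0.8964 W/m².
CCl₄: ΔF = 0.00017 × (92 − 1) = 0.00017 × 91 = 0.0155 W/m².
Total ΔF = 2.8567 + 0.8964 + 0.0155 = 3.7686 W/m².
ΔT = λ ΔF = 0.64 × 3.77 = 2.4128 K.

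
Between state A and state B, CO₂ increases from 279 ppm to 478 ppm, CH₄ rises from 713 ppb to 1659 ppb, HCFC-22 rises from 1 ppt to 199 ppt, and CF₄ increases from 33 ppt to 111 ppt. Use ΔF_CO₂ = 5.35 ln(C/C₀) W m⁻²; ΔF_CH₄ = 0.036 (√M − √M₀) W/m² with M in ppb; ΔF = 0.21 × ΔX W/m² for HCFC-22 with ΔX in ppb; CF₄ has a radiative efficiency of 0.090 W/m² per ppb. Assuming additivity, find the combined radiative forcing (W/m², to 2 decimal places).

ΔF = 3.43 W/m²

CO₂: 5.35 × ln(478/279) = 5.35 × ln(1.71326) = 5.35 × 0.53840 = 2.8804 W/m².
CH₄: 0.036 × (√1659 − √713) = 0.036 × (40.7308 − 26.7021) = 0.036 × 14.0287 = 0.5050 W/m².
HCFC-22: Δ = 199 − 1 = 198 ppt = 0.198 ppb; ΔF = 0.21 × 0.198 = 0.0416 W/m².
CF₄: Δ = 111 − 33 = 78 ppt = 0.078 ppb; ΔF = 0.090 × 0.078 = 0.0070 W/m².
Total ΔF = 2.8804 + 0.5050 + 0.0416 + 0.0070 = 3.4340 W/m².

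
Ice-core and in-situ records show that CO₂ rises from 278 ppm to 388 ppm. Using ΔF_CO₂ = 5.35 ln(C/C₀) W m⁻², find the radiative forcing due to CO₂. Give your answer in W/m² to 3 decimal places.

ΔF = 1.784 W/m²

CO₂ absorption bands are partially saturated, so forcing scales with the logarithm of the concentration ratio.
CO₂: 5.35 × ln(388/278) = 5.35 × ln(1.39568) = 5.35 × 0.33338 = 1.7836 W/m².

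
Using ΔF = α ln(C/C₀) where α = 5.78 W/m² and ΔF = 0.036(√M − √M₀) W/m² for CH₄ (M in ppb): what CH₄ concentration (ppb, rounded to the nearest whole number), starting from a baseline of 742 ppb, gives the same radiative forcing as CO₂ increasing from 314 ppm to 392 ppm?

CO₂ forcing: 5.78 × ln(392/314) = 5.78 × 0.221869 = 1.28240 W/m².
Set 0.036(√M − √742) = 1.28240: √M = 1.28240/0.036 + √742 = 35.6222 + 27.2397 = 62.8619.
M = (62.8619)² = 3951.62 ppb.

M ≈ 3952 ppb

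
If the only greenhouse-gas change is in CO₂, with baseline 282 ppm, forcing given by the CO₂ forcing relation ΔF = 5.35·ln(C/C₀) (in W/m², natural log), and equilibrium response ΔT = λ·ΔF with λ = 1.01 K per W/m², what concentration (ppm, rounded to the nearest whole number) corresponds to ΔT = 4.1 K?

Required forcing: ΔF = ΔT/λ = 4.1/1.01 = 4.0594 W/m².
Then ln(C/282) = ΔF/5.35 = 4.0594/5.35 = 0.75877.
So C = 282 × e^0.75877 = 282 × 2.13565 = 602.25 ppm.

C ≈ 602 ppm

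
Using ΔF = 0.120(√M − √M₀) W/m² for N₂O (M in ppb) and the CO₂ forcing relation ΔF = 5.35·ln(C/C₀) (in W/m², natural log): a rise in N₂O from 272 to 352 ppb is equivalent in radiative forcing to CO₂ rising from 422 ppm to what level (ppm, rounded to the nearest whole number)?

N₂O forcing: 0.120 × (√352 − √272) = 0.120 × (18.7617 − 16.4924) = 0.120 × 2.2693 = 0.27232 W/m².
Set 5.35 ln(C/422) = 0.27232: ln(C/422) = 0.27232/5.35 = 0.05090, so C = 422 × e^0.05090 = 422 × 1.05222 = 444.04 ppm.

C ≈ 444 ppm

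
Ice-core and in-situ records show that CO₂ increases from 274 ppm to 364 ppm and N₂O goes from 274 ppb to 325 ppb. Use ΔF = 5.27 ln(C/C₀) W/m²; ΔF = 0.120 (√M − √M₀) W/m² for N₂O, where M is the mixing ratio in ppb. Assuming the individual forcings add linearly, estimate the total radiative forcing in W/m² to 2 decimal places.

ΔF = 1.67 W/m²

CO₂: 5.27 × ln(364/274) = 5.27 × ln(1.32847) = 5.27 × 0.28403 = 1.4968 W/m².
N₂O: 0.120 × (√325 − √274) = 0.120 × (18.0278 − 16.5529) = 0.120 × 1.4749 = 0.1770 W/m².
Total ΔF = 1.4968 + 0.1770 = 1.6738 W/m².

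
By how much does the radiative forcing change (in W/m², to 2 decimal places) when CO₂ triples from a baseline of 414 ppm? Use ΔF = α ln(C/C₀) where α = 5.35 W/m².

ΔF = 5.88 W/m²

Because the forcing depends only on the ratio C/C₀, the initial concentration does not enter.
ΔF = 5.35 × ln(3) = 5.35 × 1.09861 = 5.8776 W/m².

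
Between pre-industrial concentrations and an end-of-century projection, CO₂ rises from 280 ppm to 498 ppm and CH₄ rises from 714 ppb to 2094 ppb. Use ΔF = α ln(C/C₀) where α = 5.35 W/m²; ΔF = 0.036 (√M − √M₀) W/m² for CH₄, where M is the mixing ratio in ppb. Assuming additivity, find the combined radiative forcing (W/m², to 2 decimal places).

CO₂: 5.35 × ln(498/280) = 5.35 × ln(1.77857) = 5.35 × 0.57581 = 3.0806 W/m².
CH₄: 0.036 × (√2094 − √714) = 0.036 × (45.7602 − 26.7208) = 0.036 × 19.0394 = 0.6854 W/m².
Total ΔF = 3.0806 + 0.6854 = 3.7660 W/m².

ΔF = 3.77 W/m²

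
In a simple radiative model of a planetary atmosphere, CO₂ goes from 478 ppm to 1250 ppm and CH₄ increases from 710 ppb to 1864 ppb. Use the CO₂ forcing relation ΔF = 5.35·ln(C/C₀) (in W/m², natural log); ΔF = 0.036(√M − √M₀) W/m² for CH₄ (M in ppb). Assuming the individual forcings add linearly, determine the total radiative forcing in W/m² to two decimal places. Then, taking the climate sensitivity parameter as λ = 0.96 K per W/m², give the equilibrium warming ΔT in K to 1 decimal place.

CO₂: 5.35 × ln(1250/478) = 5.35 × ln(2.61506) = 5.35 × 0.96129 = 5.1429 W/m².
CH₄: 0.036 × (√1864 − √710) = 0.036 × (43.1741 − 26.6458) = 0.036 × 16.5283 = 0.5950 W/m².
Total ΔF = 5.1429 + 0.5950 = 5.7379 W/m².
ΔT = λ ΔF = 0.96 × 5.74 = 5.5104 K.

ΔF = 5.74 W/m²; ΔT = 5.5 K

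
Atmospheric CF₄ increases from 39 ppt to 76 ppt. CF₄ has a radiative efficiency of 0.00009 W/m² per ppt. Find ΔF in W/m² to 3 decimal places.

CF₄: ΔF = 0.00009 × (76 − 39) = 0.00009 × 37 = 0.0033 W/m².

ΔF = 0.003 W/m²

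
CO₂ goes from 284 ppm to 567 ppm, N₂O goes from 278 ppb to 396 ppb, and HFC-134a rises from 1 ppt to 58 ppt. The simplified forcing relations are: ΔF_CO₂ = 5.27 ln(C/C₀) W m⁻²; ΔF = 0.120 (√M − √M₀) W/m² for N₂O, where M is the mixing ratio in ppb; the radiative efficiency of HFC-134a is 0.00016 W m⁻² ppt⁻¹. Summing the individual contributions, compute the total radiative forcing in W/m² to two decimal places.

ΔF = 4.04 W/m²

CO₂: 5.27 × ln(567/284) = 5.27 × ln(1.99648) = 5.27 × 0.69139 = 3.6436 W/m².
N₂O: 0.120 × (√396 − √278) = 0.120 × (19.8997 − 16.6733) = 0.120 × 3.2264 = 0.3872 W/m².
HFC-134a: ΔF = 0.00016 × (58 − 1) = 0.00016 × 57 = 0.0091 W/m².
Total ΔF = 3.6436 + 0.3872 + 0.0091 = 4.0399 W/m².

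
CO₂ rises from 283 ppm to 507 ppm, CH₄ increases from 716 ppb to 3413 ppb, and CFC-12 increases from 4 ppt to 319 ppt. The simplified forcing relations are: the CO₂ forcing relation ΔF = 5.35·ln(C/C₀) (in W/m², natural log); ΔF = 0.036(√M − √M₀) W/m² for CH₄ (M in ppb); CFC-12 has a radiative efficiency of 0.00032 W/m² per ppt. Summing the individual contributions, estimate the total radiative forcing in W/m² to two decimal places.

ΔF = 4.36 W/m²

CO₂: 5.35 × ln(507/283) = 5.35 × ln(1.79152) = 5.35 × 0.58306 = 3.1194 W/m².
CH₄: 0.036 × (√3413 − √716) = 0.036 × (58.4209 − 26.7582) = 0.036 × 31.6627 = 1.1399 W/m².
CFC-12: ΔF = 0.00032 × (319 − 4) = 0.00032 × 315 = 0.1008 W/m².
Total ΔF = 3.1194 + 1.1399 + 0.1008 = 4.3601 W/m².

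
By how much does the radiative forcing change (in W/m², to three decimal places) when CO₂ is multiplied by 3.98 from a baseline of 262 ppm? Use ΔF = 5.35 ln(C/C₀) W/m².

ΔF = 7.390 W/m²

ΔF = 5.35 × ln(3.98) = 5.35 × 1.38128 = 7.3898 W/m².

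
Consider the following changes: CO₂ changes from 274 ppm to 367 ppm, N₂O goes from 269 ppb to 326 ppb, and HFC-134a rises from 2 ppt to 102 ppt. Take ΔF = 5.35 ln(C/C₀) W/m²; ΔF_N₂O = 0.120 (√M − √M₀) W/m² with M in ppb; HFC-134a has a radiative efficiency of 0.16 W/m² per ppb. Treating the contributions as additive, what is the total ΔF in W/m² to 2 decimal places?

CO₂: 5.35 × ln(367/274) = 5.35 × ln(1.33942) = 5.35 × 0.29224 = 1.5635 W/m².
N₂O: 0.120 × (√326 − √269) = 0.120 × (18.0555 − 16.4012) = 0.120 × 1.6543 = 0.1985 W/m².
HFC-134a: Δ = 102 − 2 = 100 ppt = 0.100 ppb; ΔF = 0.16 × 0.100 = 0.0160 W/m².
Total ΔF = 1.5635 + 0.1985 + 0.0160 = 1.7780 W/m².

ΔF = 1.78 W/m²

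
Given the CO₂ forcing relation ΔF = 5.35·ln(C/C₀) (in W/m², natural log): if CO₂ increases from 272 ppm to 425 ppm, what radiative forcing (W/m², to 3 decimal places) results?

ΔF = 2.388 W/m²

CO₂ absorption bands are partially saturated, so forcing scales with the logarithm of the concentration ratio.
CO₂: 5.35 × ln(425/272) = 5.35 × ln(1.56250) = 5.35 × 0.44629 = 2.3877 W/m².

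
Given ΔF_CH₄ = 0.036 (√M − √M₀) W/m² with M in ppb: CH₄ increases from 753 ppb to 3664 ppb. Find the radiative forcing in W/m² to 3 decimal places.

ΔF = 1.191 W/m²

CH₄: 0.036 × (√3664 − √753) = 0.036 × (60.5310 − 27.4408) = 0.036 × 33.0902 = 1.1912 W/m².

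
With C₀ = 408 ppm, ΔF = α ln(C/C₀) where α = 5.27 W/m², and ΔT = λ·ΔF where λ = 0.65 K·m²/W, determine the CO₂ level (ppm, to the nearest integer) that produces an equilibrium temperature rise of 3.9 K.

C ≈ 1274 ppm

Required forcing: ΔF = ΔT/λ = 3.9/0.65 = 6.0000 W/m².
Then ln(C/408) = ΔF/5.27 = 6.0000/5.27 = 1.13852.
So C = 408 × e^1.13852 = 408 × 3.12214 = 1273.83 ppm.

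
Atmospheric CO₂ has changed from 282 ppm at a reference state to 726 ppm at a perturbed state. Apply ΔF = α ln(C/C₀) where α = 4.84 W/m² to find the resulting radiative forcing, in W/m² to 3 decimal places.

ΔF = 4.577 W/m²

CO₂ absorption bands are partially saturated, so forcing scales with the logarithm of the concentration ratio.
CO₂: 4.84 × ln(726/282) = 4.84 × ln(2.57447) = 4.84 × 0.94564 = 4.5769 W/m².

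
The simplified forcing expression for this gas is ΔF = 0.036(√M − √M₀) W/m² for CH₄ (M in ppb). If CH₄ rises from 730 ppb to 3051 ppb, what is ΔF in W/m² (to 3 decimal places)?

ΔF = 1.016 W/m²

CH₄: 0.036 × (√3051 − √730) = 0.036 × (55.2359 − 27.0185) = 0.036 × 28.2174 = 1.0158 W/m².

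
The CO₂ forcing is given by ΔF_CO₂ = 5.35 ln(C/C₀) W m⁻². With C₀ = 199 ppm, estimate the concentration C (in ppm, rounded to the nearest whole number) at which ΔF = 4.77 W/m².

C ≈ 485 ppm

Set 5.35 ln(C/199) = 4.77, so ln(C/199) = 4.77/5.35 = 0.89159.
Then C/199 = e^0.89159 = 2.43900, giving C = 199 × 2.43900 = 485.36 ppm.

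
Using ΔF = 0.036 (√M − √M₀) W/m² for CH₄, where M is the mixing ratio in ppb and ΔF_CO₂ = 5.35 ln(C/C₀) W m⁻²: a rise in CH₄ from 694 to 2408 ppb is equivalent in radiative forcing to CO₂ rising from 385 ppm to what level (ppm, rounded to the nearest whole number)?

CH₄ forcing: 0.036 × (√2408 − √694) = 0.036 × (49.0714 − 26.3439) = 0.036 × 22.7275 = 0.81819 W/m².
Set 5.35 ln(C/385) = 0.81819: ln(C/385) = 0.81819/5.35 = 0.15293, so C = 385 × e^0.15293 = 385 × 1.16524 = 448.62 ppm.

C ≈ 449 ppm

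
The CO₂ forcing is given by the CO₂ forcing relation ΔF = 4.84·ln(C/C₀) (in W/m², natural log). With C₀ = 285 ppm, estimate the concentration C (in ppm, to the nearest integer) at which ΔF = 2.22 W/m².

C ≈ 451 ppm

Set 4.84 ln(C/285) = 2.22, so ln(C/285) = 2.22/4.84 = 0.45868.
Then C/285 = e^0.45868 = 1.58198, giving C = 285 × 1.58198 = 450.86 ppm.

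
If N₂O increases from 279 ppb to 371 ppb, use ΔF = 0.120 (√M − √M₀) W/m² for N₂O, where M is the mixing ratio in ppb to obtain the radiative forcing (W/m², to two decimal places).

ΔF = 0.31 W/m²

N₂O: 0.120 × (√371 − √279) = 0.120 × (19.2614 − 16.7033) = 0.120 × 2.5581 = 0.3070 W/m².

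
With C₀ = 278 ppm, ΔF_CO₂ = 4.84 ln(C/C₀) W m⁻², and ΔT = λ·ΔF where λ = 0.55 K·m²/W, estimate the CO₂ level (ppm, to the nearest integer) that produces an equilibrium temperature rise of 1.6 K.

Required forcing: ΔF = ΔT/λ = 1.6/0.55 = 2.9091 W/m².
Then ln(C/278) = ΔF/4.84 = 2.9091/4.84 = 0.60105.
So C = 278 × e^0.60105 = 278 × 1.82403 = 507.08 ppm.

C ≈ 507 ppm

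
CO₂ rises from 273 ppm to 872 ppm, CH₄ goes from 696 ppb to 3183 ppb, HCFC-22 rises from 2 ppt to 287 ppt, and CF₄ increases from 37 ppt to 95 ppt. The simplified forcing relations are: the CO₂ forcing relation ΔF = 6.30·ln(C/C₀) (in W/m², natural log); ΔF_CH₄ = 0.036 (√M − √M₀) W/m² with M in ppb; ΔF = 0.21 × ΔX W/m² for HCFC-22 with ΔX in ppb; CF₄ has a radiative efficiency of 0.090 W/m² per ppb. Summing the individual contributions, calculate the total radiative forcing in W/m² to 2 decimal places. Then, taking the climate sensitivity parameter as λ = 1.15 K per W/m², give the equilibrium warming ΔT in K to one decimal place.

ΔF = 8.46 W/m²; ΔT = 9.7 K

CO₂: 6.30 × ln(872/273) = 6.30 × ln(3.19414) = 6.30 × 1.16132 = 7.3163 W/m².
CH₄: 0.036 × (√3183 − √696) = 0.036 × (56.4181 − 26.3818) = 0.036 × 30.0363 = 1.0813 W/m².
HCFC-22: Δ = 287 − 2 = 285 ppt = 0.285 ppb; ΔF = 0.21 × 0.285 = 0.0599 W/m².
CF₄: Δ = 95 − 37 = 58 ppt = 0.058 ppb; ΔF = 0.090 × 0.058 = 0.0052 W/m².
Total ΔF = 7.3163 + 1.0813 + 0.0599 + 0.0052 = 8.4627 W/m².
ΔT = λ ΔF = 1.15 × 8.46 = 9.7290 K.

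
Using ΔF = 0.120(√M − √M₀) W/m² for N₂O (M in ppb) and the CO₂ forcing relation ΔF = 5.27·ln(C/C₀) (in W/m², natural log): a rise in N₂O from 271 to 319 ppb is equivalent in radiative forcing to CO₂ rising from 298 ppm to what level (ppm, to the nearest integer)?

C ≈ 308 ppm

N₂O forcing: 0.120 × (√319 − √271) = 0.120 × (17.8606 − 16.4621) = 0.120 × 1.3985 = 0.16782 W/m².
Set 5.27 ln(C/298) = 0.16782: ln(C/298) = 0.16782/5.27 = 0.03184, so C = 298 × e^0.03184 = 298 × 1.03235 = 307.64 ppm.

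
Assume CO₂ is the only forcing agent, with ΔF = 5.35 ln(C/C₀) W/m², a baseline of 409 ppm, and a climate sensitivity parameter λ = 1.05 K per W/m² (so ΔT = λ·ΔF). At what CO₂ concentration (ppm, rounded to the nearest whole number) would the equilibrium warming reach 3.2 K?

C ≈ 723 ppm

Required forcing: ΔF = ΔT/λ = 3.2/1.05 = 3.0476 W/m².
Then ln(C/409) = ΔF/5.35 = 3.0476/5.35 = 0.56964.
So C = 409 × e^0.56964 = 409 × 1.76763 = 722.96 ppm.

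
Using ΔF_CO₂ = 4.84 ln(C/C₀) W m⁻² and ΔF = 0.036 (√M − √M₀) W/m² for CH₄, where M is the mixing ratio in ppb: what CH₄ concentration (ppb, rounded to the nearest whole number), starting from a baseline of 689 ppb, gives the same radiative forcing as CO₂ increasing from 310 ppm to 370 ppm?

M ≈ 2504 ppb

CO₂ forcing: 4.84 × ln(370/310) = 4.84 × 0.176931 = 0.85635 W/m².
Set 0.036(√M − √689) = 0.85635: √M = 0.85635/0.036 + √689 = 23.7875 + 26.2488 = 50.0363.
M = (50.0363)² = 2503.63 ppb.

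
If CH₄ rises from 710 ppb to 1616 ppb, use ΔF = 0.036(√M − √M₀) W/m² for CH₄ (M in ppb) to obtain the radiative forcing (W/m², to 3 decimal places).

ΔF = 0.488 W/m²

CH₄: 0.036 × (√1616 − √710) = 0.036 × (40.1995 − 26.6458) = 0.036 × 13.5537 = 0.4879 W/m².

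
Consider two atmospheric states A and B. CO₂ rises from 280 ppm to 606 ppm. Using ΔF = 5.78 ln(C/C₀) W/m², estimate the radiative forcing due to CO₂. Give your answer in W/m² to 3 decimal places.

CO₂: 5.78 × ln(606/280) = 5.78 × ln(2.16429) = 5.78 × 0.77209 = 4.4627 W/m².

ΔF = 4.463 W/m²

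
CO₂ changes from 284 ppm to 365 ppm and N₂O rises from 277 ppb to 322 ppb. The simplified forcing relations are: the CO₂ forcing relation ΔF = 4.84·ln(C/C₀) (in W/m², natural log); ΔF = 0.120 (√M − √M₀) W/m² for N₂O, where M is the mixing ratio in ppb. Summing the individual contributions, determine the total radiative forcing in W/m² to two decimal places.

ΔF = 1.37 W/m²

CO₂: 4.84 × ln(365/284) = 4.84 × ln(1.28521) = 4.84 × 0.25092 = 1.2145 W/m².
N₂O: 0.120 × (√322 − √277) = 0.120 × (17.9444 − 16.6433) = 0.120 × 1.3011 = 0.1561 W/m².
Total ΔF = 1.2145 + 0.1561 = 1.3706 W/m².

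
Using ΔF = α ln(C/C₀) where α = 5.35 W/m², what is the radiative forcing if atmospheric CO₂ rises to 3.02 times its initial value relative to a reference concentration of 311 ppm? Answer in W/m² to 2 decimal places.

ΔF = 5.91 W/m²

ΔF = 5.35 × ln(3.02) = 5.35 × 1.10526 = 5.9131 W/m².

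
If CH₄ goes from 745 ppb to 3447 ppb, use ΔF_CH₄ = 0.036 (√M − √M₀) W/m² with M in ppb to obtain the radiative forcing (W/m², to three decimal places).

CH₄: 0.036 × (√3447 − √745) = 0.036 × (58.7112 − 27.2947) = 0.036 × 31.4165 = 1.1310 W/m².

ΔF = 1.131 W/m²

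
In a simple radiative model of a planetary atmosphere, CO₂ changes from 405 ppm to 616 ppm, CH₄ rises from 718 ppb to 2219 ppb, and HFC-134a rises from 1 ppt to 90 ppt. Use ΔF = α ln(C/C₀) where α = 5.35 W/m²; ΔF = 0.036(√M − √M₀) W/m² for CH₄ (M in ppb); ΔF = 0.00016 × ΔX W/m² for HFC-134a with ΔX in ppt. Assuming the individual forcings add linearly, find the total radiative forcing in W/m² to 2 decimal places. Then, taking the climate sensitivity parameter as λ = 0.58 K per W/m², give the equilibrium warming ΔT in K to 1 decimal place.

CO₂: 5.35 × ln(616/405) = 5.35 × ln(1.52099) = 5.35 × 0.41936 = 2.2436 W/m².
CH₄: 0.036 × (√2219 − √718) = 0.036 × (47.1063 − 26.7955) = 0.036 × 20.3108 = 0.7312 W/m².
HFC-134a: ΔF = 0.00016 × (90 − 1) = 0.00016 × 89 = 0.0142 W/m².
Total ΔF = 2.2436 + 0.7312 + 0.0142 = 2.9890 W/m².
ΔT = λ ΔF = 0.58 × 2.99 = 1.7342 K.

ΔF = 2.99 W/m²; ΔT = 1.7 K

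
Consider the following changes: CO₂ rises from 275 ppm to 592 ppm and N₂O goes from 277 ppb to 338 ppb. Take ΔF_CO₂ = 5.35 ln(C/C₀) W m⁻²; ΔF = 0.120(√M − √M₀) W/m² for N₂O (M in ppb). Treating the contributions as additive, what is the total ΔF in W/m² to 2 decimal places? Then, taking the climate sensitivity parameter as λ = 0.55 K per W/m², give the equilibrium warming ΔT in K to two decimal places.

ΔF = 4.31 W/m²; ΔT = 2.37 K

CO₂: 5.35 × ln(592/275) = 5.35 × ln(2.15273) = 5.35 × 0.76674 = 4.1021 W/m².
N₂O: 0.120 × (√338 − √277) = 0.120 × (18.3848 − 16.6433) = 0.120 × 1.7415 = 0.2090 W/m².
Total ΔF = 4.1021 + 0.2090 = 4.3111 W/m².
ΔT = λ ΔF = 0.55 × 4.31 = 2.3705 K.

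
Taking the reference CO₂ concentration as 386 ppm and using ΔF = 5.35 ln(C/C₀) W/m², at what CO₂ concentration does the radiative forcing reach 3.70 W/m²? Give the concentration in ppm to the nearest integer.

C ≈ 771 ppm

Set 5.35 ln(C/386) = 3.70, so ln(C/386) = 3.70/5.35 = 0.69159.
Then C/386 = e^0.69159 = 1.99689, giving C = 386 × 1.99689 = 770.80 ppm.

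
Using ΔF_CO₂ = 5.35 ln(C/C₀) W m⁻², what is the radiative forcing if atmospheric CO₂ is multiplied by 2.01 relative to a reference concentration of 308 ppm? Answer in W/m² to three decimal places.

Because the forcing depends only on the ratio C/C₀, the initial concentration does not enter.
ΔF = 5.35 × ln(2.01) = 5.35 × 0.69813 = 3.7350 W/m².

ΔF = 3.735 W/m²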